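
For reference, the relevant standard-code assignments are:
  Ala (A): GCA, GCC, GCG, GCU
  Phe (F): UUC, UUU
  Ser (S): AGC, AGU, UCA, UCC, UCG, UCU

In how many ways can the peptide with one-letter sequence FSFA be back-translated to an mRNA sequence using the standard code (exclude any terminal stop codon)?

Phe: 2 codons.
Ser: 6 codons.
Phe: 2 codons.
Ala: 4 codons.
2 × 6 × 2 × 4 = 96.

96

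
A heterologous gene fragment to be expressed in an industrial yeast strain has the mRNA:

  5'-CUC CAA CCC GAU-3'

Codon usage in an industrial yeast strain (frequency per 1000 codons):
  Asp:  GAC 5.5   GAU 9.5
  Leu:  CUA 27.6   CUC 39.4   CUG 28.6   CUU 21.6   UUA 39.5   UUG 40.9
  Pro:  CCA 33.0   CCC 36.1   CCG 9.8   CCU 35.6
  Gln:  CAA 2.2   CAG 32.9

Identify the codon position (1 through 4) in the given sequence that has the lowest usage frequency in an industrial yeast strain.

2

Codon 1 CUC (Leu): 39.4 per 1000.
Codon 2 CAA (Gln): 2.2 per 1000.
Codon 3 CCC (Pro): 36.1 per 1000.
Codon 4 GAU (Asp): 9.5 per 1000.
Lowest frequency is 2.2 at codon 2.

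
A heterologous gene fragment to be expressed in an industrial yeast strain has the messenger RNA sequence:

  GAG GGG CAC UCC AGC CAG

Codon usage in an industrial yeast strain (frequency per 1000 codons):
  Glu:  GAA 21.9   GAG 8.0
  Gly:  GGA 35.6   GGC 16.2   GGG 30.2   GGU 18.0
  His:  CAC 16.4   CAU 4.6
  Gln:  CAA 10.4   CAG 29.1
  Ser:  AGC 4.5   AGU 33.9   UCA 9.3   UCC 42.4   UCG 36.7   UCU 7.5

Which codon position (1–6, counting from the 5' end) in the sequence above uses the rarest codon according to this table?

Codon 1 GAG (Glu): 8.0 per 1000.
Codon 2 GGG (Gly): 30.2 per 1000.
Codon 3 CAC (His): 16.4 per 1000.
Codon 4 UCC (Ser): 42.4 per 1000.
Codon 5 AGC (Ser): 4.5 per 1000.
Codon 6 CAG (Gln): 29.1 per 1000.
Lowest frequency is 4.5 at codon 5.

5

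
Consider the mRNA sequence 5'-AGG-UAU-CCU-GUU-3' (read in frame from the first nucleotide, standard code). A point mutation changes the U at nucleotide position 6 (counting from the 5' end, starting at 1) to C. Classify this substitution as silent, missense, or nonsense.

Position 6 falls in codon 2: UAU → Tyr.
After the substitution the codon is UAC → Tyr.
Both encode Tyr, so the change is synonymous.

silent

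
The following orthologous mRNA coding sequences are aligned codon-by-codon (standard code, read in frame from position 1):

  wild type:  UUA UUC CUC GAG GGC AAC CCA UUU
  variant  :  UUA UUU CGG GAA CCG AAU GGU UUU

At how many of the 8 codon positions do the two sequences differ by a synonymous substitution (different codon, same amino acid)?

3

Codon 1: UUA Leu / UUA Leu — identical.
Codon 2: UUC Phe / UUU Phe — synonymous.
Codon 3: CUC Leu / CGG Arg — nonsynonymous.
Codon 4: GAG Glu / GAA Glu — synonymous.
Codon 5: GGC Gly / CCG Pro — nonsynonymous.
Codon 6: AAC Asn / AAU Asn — synonymous.
Codon 7: CCA Pro / GGU Gly — nonsynonymous.
Codon 8: UUU Phe / UUU Phe — identical.
Synonymous differences: 3.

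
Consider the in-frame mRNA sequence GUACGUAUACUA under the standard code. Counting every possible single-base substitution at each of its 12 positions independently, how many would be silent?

Codon 1 (GUA, Val): 3 synonymous substitutions.
Codon 2 (CGU, Arg): 3 synonymous substitutions.
Codon 3 (AUA, Ile): 2 synonymous substitutions.
Codon 4 (CUA, Leu): 4 synonymous substitutions.
Total: 3 + 3 + 2 + 4 = 12.

12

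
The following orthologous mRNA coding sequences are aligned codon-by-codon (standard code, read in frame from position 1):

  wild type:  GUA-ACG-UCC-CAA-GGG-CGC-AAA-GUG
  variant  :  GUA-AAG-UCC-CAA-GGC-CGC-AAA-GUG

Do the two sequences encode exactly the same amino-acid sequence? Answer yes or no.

Codon 1: GUA Val / GUA Val — identical.
Codon 2: ACG Thr / AAG Lys — nonsynonymous.
Codon 3: UCC Ser / UCC Ser — identical.
Codon 4: CAA Gln / CAA Gln — identical.
Codon 5: GGG Gly / GGC Gly — synonymous.
Codon 6: CGC Arg / CGC Arg — identical.
Codon 7: AAA Lys / AAA Lys — identical.
Codon 8: GUG Val / GUG Val — identical.
Nonsynonymous differences: 1 → different protein.

no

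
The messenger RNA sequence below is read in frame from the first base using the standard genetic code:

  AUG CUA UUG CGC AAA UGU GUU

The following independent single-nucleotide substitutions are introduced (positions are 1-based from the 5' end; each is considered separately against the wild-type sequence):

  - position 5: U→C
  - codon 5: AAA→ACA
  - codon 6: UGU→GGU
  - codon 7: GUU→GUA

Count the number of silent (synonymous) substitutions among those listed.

Codon 2: CUA (Leu) → CCA (Pro) — missense.
Codon 5: AAA (Lys) → ACA (Thr) — missense.
Codon 6: UGU (Cys) → GGU (Gly) — missense.
Codon 7: GUU (Val) → GUA (Val) — synonymous.
Synonymous: 1 of 4.

1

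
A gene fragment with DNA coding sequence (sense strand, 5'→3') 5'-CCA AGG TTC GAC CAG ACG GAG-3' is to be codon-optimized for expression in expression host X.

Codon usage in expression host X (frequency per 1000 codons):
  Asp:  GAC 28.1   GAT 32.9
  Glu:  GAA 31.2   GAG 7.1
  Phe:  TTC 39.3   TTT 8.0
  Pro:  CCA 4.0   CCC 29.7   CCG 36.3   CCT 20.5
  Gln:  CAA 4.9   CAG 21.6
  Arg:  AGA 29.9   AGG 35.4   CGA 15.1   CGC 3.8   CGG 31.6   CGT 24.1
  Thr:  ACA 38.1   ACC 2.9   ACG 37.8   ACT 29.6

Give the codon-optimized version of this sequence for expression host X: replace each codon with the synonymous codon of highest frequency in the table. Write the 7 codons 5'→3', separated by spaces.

Codon 1 (Pro): best is CCG at 36.3.
Codon 2 (Arg): best is AGG at 35.4.
Codon 3 (Phe): best is TTC at 39.3.
Codon 4 (Asp): best is GAT at 32.9.
Codon 5 (Gln): best is CAG at 21.6.
Codon 6 (Thr): best is ACA at 38.1.
Codon 7 (Glu): best is GAA at 31.2.

CCG AGG TTC GAT CAG ACA GAA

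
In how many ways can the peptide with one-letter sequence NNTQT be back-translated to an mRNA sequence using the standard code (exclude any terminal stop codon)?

Asn: 2 codons.
Asn: 2 codons.
Thr: 4 codons.
Gln: 2 codons.
Thr: 4 codons.
2 × 2 × 4 × 2 × 4 = 128.

128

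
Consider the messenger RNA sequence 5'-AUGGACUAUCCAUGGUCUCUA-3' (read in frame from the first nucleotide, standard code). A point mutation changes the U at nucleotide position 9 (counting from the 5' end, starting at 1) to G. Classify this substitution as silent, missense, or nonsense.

nonsense

Position 9 falls in codon 3: UAU → Tyr.
After the substitution the codon is UAG → Stop.
The new codon is a stop codon, so this is a nonsense mutation.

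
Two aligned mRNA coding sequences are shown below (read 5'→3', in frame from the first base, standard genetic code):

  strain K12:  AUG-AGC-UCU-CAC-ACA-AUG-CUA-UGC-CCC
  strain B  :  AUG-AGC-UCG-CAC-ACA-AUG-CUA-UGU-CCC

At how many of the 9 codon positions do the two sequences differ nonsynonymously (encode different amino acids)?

0

Codon 1: AUG Met / AUG Met — identical.
Codon 2: AGC Ser / AGC Ser — identical.
Codon 3: UCU Ser / UCG Ser — synonymous.
Codon 4: CAC His / CAC His — identical.
Codon 5: ACA Thr / ACA Thr — identical.
Codon 6: AUG Met / AUG Met — identical.
Codon 7: CUA Leu / CUA Leu — identical.
Codon 8: UGC Cys / UGU Cys — synonymous.
Codon 9: CCC Pro / CCC Pro — identical.
Nonsynonymous differences: 0.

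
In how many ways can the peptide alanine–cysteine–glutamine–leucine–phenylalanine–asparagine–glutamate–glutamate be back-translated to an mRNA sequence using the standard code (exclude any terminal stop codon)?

1536

Ala: 4 codons.
Cys: 2 codons.
Gln: 2 codons.
Leu: 6 codons.
Phe: 2 codons.
Asn: 2 codons.
Glu: 2 codons.
Glu: 2 codons.
4 × 2 × 2 × 6 × 2 × 2 × 2 × 2 = 1536.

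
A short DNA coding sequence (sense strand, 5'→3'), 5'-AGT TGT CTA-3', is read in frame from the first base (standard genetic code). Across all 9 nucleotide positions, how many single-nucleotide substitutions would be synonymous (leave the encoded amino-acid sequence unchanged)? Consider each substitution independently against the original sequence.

6

Codon 1 (AGT, Ser): 1 synonymous substitution.
Codon 2 (TGT, Cys): 1 synonymous substitution.
Codon 3 (CTA, Leu): 4 synonymous substitutions.
Total: 1 + 1 + 4 = 6.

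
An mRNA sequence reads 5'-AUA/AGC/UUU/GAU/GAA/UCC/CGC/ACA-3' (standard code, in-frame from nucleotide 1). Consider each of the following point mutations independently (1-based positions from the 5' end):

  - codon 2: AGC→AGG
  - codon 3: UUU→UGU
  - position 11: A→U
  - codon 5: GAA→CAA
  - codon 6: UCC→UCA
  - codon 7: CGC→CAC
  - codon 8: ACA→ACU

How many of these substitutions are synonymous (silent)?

2

Codon 2: AGC (Ser) → AGG (Arg) — missense.
Codon 3: UUU (Phe) → UGU (Cys) — missense.
Codon 4: GAU (Asp) → GUU (Val) — missense.
Codon 5: GAA (Glu) → CAA (Gln) — missense.
Codon 6: UCC (Ser) → UCA (Ser) — synonymous.
Codon 7: CGC (Arg) → CAC (His) — missense.
Codon 8: ACA (Thr) → ACU (Thr) — synonymous.
Synonymous: 2 of 7.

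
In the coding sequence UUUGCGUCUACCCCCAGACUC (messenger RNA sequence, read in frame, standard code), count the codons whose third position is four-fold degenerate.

5

Codon 1 UUU (Phe): third position 2-fold.
Codon 2 GCG (Ala): third position 4-fold.
Codon 3 UCU (Ser): third position 4-fold.
Codon 4 ACC (Thr): third position 4-fold.
Codon 5 CCC (Pro): third position 4-fold.
Codon 6 AGA (Arg): third position 2-fold.
Codon 7 CUC (Leu): third position 4-fold.
Four-fold degenerate third positions: 5.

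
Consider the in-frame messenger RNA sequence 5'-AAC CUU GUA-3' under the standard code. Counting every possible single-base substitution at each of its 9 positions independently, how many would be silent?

7

Codon 1 (AAC, Asn): 1 synonymous substitution.
Codon 2 (CUU, Leu): 3 synonymous substitutions.
Codon 3 (GUA, Val): 3 synonymous substitutions.
Total: 1 + 3 + 3 = 7.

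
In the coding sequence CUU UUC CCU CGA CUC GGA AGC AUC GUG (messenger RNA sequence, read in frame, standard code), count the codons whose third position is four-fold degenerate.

Codon 1 CUU (Leu): third position 4-fold.
Codon 2 UUC (Phe): third position 2-fold.
Codon 3 CCU (Pro): third position 4-fold.
Codon 4 CGA (Arg): third position 4-fold.
Codon 5 CUC (Leu): third position 4-fold.
Codon 6 GGA (Gly): third position 4-fold.
Codon 7 AGC (Ser): third position 2-fold.
Codon 8 AUC (Ile): third position 3-fold.
Codon 9 GUG (Val): third position 4-fold.
Four-fold degenerate third positions: 6.

6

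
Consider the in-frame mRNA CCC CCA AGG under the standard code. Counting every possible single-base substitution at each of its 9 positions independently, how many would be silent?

8

Codon 1 (CCC, Pro): 3 synonymous substitutions.
Codon 2 (CCA, Pro): 3 synonymous substitutions.
Codon 3 (AGG, Arg): 2 synonymous substitutions.
Total: 3 + 3 + 2 = 8.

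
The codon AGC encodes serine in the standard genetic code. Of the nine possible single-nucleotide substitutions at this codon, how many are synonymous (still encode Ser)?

1

Position 1: none → 0 synonymous.
Position 2: none → 0 synonymous.
Position 3: AGU → 1 synonymous.
Total: 0 + 0 + 1 = 1.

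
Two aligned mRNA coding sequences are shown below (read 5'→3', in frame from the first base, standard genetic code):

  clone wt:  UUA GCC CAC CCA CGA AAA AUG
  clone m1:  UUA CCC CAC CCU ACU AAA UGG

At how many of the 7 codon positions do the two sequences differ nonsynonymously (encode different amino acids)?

3

Codon 1: UUA Leu / UUA Leu — identical.
Codon 2: GCC Ala / CCC Pro — nonsynonymous.
Codon 3: CAC His / CAC His — identical.
Codon 4: CCA Pro / CCU Pro — synonymous.
Codon 5: CGA Arg / ACU Thr — nonsynonymous.
Codon 6: AAA Lys / AAA Lys — identical.
Codon 7: AUG Met / UGG Trp — nonsynonymous.
Nonsynonymous differences: 3.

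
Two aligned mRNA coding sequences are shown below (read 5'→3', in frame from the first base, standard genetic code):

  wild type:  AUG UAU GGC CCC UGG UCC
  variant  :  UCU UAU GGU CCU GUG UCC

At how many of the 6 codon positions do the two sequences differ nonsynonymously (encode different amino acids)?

Codon 1: AUG Met / UCU Ser — nonsynonymous.
Codon 2: UAU Tyr / UAU Tyr — identical.
Codon 3: GGC Gly / GGU Gly — synonymous.
Codon 4: CCC Pro / CCU Pro — synonymous.
Codon 5: UGG Trp / GUG Val — nonsynonymous.
Codon 6: UCC Ser / UCC Ser — identical.
Nonsynonymous differences: 2.

2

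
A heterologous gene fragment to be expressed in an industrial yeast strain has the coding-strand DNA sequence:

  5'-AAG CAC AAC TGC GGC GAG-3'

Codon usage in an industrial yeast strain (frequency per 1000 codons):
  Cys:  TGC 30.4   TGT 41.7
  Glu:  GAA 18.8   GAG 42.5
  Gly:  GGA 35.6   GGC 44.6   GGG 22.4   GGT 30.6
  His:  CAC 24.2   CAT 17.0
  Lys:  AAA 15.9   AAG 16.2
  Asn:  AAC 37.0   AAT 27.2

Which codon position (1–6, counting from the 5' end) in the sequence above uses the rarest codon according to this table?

Codon 1 AAG (Lys): 16.2 per 1000.
Codon 2 CAC (His): 24.2 per 1000.
Codon 3 AAC (Asn): 37.0 per 1000.
Codon 4 TGC (Cys): 30.4 per 1000.
Codon 5 GGC (Gly): 44.6 per 1000.
Codon 6 GAG (Glu): 42.5 per 1000.
Lowest frequency is 16.2 at codon 1.

1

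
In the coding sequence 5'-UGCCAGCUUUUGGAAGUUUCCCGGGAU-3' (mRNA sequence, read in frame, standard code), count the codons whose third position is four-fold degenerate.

4

Codon 1 UGC (Cys): third position 2-fold.
Codon 2 CAG (Gln): third position 2-fold.
Codon 3 CUU (Leu): third position 4-fold.
Codon 4 UUG (Leu): third position 2-fold.
Codon 5 GAA (Glu): third position 2-fold.
Codon 6 GUU (Val): third position 4-fold.
Codon 7 UCC (Ser): third position 4-fold.
Codon 8 CGG (Arg): third position 4-fold.
Codon 9 GAU (Asp): third position 2-fold.
Four-fold degenerate third positions: 4.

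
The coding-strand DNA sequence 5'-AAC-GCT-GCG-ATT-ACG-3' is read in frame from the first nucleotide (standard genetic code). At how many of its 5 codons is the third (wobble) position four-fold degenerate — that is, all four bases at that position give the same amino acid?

Codon 1 AAC (Asn): third position 2-fold.
Codon 2 GCT (Ala): third position 4-fold.
Codon 3 GCG (Ala): third position 4-fold.
Codon 4 ATT (Ile): third position 3-fold.
Codon 5 ACG (Thr): third position 4-fold.
Four-fold degenerate third positions: 3.

3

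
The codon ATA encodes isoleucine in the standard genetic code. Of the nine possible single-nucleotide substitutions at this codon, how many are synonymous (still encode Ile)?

Position 1: none → 0 synonymous.
Position 2: none → 0 synonymous.
Position 3: ATT, ATC → 2 synonymous.
Total: 0 + 0 + 2 = 2.

2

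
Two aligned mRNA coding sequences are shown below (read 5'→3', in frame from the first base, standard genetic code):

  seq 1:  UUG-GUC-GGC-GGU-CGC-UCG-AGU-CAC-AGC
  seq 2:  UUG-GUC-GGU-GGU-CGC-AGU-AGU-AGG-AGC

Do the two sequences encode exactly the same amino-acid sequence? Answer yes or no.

no

Codon 1: UUG Leu / UUG Leu — identical.
Codon 2: GUC Val / GUC Val — identical.
Codon 3: GGC Gly / GGU Gly — synonymous.
Codon 4: GGU Gly / GGU Gly — identical.
Codon 5: CGC Arg / CGC Arg — identical.
Codon 6: UCG Ser / AGU Ser — synonymous.
Codon 7: AGU Ser / AGU Ser — identical.
Codon 8: CAC His / AGG Arg — nonsynonymous.
Codon 9: AGC Ser / AGC Ser — identical.
Nonsynonymous differences: 1 → different protein.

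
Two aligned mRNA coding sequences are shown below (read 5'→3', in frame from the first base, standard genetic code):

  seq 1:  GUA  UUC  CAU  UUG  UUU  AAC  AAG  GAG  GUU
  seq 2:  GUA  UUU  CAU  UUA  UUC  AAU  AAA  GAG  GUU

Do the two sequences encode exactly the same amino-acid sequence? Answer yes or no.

Codon 1: GUA Val / GUA Val — identical.
Codon 2: UUC Phe / UUU Phe — synonymous.
Codon 3: CAU His / CAU His — identical.
Codon 4: UUG Leu / UUA Leu — synonymous.
Codon 5: UUU Phe / UUC Phe — synonymous.
Codon 6: AAC Asn / AAU Asn — synonymous.
Codon 7: AAG Lys / AAA Lys — synonymous.
Codon 8: GAG Glu / GAG Glu — identical.
Codon 9: GUU Val / GUU Val — identical.
Nonsynonymous differences: 0 → same protein.

yes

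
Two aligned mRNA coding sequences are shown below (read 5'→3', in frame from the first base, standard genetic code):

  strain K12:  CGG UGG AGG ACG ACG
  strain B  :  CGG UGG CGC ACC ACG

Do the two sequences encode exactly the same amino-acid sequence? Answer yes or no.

yes

Codon 1: CGG Arg / CGG Arg — identical.
Codon 2: UGG Trp / UGG Trp — identical.
Codon 3: AGG Arg / CGC Arg — synonymous.
Codon 4: ACG Thr / ACC Thr — synonymous.
Codon 5: ACG Thr / ACG Thr — identical.
Nonsynonymous differences: 0 → same protein.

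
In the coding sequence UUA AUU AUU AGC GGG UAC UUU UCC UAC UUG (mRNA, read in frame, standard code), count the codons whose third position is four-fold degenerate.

Codon 1 UUA (Leu): third position 2-fold.
Codon 2 AUU (Ile): third position 3-fold.
Codon 3 AUU (Ile): third position 3-fold.
Codon 4 AGC (Ser): third position 2-fold.
Codon 5 GGG (Gly): third position 4-fold.
Codon 6 UAC (Tyr): third position 2-fold.
Codon 7 UUU (Phe): third position 2-fold.
Codon 8 UCC (Ser): third position 4-fold.
Codon 9 UAC (Tyr): third position 2-fold.
Codon 10 UUG (Leu): third position 2-fold.
Four-fold degenerate third positions: 2.

2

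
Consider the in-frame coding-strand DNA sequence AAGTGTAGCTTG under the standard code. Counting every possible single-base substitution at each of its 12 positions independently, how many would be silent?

5

Codon 1 (AAG, Lys): 1 synonymous substitution.
Codon 2 (TGT, Cys): 1 synonymous substitution.
Codon 3 (AGC, Ser): 1 synonymous substitution.
Codon 4 (TTG, Leu): 2 synonymous substitutions.
Total: 1 + 1 + 1 + 2 = 5.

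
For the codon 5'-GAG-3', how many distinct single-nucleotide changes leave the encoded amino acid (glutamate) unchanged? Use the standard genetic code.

1

Position 1: none → 0 synonymous.
Position 2: none → 0 synonymous.
Position 3: GAA → 1 synonymous.
Total: 0 + 0 + 1 = 1.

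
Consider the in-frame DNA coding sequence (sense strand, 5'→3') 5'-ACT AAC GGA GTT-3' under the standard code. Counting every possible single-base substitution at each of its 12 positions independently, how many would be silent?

Codon 1 (ACT, Thr): 3 synonymous substitutions.
Codon 2 (AAC, Asn): 1 synonymous substitution.
Codon 3 (GGA, Gly): 3 synonymous substitutions.
Codon 4 (GTT, Val): 3 synonymous substitutions.
Total: 3 + 1 + 3 + 3 = 10.

10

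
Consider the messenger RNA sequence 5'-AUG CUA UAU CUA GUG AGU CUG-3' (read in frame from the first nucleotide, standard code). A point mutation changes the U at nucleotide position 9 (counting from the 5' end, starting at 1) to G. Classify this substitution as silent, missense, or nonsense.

nonsense

Position 9 falls in codon 3: UAU → Tyr.
After the substitution the codon is UAG → Stop.
The new codon is a stop codon, so this is a nonsense mutation.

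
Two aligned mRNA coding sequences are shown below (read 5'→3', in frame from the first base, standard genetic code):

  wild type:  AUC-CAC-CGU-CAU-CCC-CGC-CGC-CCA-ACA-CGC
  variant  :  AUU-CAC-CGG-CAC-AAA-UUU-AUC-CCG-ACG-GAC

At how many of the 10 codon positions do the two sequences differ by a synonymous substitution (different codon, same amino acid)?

5

Codon 1: AUC Ile / AUU Ile — synonymous.
Codon 2: CAC His / CAC His — identical.
Codon 3: CGU Arg / CGG Arg — synonymous.
Codon 4: CAU His / CAC His — synonymous.
Codon 5: CCC Pro / AAA Lys — nonsynonymous.
Codon 6: CGC Arg / UUU Phe — nonsynonymous.
Codon 7: CGC Arg / AUC Ile — nonsynonymous.
Codon 8: CCA Pro / CCG Pro — synonymous.
Codon 9: ACA Thr / ACG Thr — synonymous.
Codon 10: CGC Arg / GAC Asp — nonsynonymous.
Synonymous differences: 5.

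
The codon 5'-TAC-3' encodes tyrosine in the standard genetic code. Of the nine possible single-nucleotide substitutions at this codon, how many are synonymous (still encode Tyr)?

Position 1: none → 0 synonymous.
Position 2: none → 0 synonymous.
Position 3: TAT → 1 synonymous.
Total: 0 + 0 + 1 = 1.

1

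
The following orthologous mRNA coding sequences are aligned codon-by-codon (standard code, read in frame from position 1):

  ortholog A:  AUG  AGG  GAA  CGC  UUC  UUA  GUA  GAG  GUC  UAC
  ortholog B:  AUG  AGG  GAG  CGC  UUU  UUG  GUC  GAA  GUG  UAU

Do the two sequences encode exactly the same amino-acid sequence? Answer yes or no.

Codon 1: AUG Met / AUG Met — identical.
Codon 2: AGG Arg / AGG Arg — identical.
Codon 3: GAA Glu / GAG Glu — synonymous.
Codon 4: CGC Arg / CGC Arg — identical.
Codon 5: UUC Phe / UUU Phe — synonymous.
Codon 6: UUA Leu / UUG Leu — synonymous.
Codon 7: GUA Val / GUC Val — synonymous.
Codon 8: GAG Glu / GAA Glu — synonymous.
Codon 9: GUC Val / GUG Val — synonymous.
Codon 10: UAC Tyr / UAU Tyr — synonymous.
Nonsynonymous differences: 0 → same protein.

yes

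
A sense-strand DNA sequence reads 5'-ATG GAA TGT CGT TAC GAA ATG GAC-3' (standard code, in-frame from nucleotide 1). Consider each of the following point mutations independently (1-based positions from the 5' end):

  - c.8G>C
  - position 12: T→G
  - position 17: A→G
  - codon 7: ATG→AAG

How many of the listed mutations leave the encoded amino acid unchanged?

Codon 3: TGT (Cys) → TCT (Ser) — missense.
Codon 4: CGT (Arg) → CGG (Arg) — synonymous.
Codon 6: GAA (Glu) → GGA (Gly) — missense.
Codon 7: ATG (Met) → AAG (Lys) — missense.
Synonymous: 1 of 4.

1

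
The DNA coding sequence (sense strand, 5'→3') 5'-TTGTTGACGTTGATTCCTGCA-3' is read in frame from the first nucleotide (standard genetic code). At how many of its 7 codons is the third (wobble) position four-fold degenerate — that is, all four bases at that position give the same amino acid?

3

Codon 1 TTG (Leu): third position 2-fold.
Codon 2 TTG (Leu): third position 2-fold.
Codon 3 ACG (Thr): third position 4-fold.
Codon 4 TTG (Leu): third position 2-fold.
Codon 5 ATT (Ile): third position 3-fold.
Codon 6 CCT (Pro): third position 4-fold.
Codon 7 GCA (Ala): third position 4-fold.
Four-fold degenerate third positions: 3.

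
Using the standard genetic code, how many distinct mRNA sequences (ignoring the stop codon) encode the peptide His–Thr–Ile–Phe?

His: 2 codons.
Thr: 4 codons.
Ile: 3 codons.
Phe: 2 codons.
2 × 4 × 3 × 2 = 48.

48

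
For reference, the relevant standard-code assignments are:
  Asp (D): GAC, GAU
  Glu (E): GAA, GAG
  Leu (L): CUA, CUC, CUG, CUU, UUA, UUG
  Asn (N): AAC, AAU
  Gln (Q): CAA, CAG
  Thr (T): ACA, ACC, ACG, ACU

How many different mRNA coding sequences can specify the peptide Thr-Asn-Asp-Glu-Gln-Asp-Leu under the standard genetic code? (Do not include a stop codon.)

Thr: 4 codons.
Asn: 2 codons.
Asp: 2 codons.
Glu: 2 codons.
Gln: 2 codons.
Asp: 2 codons.
Leu: 6 codons.
4 × 2 × 2 × 2 × 2 × 2 × 6 = 768.

768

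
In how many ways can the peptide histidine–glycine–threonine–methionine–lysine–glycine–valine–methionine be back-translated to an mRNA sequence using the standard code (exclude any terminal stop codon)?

1024

His: 2 codons.
Gly: 4 codons.
Thr: 4 codons.
Met: 1 codon.
Lys: 2 codons.
Gly: 4 codons.
Val: 4 codons.
Met: 1 codon.
2 × 4 × 4 × 1 × 2 × 4 × 4 × 1 = 1024.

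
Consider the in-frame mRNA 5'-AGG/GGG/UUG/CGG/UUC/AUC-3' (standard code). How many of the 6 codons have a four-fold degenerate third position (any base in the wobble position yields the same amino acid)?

Codon 1 AGG (Arg): third position 2-fold.
Codon 2 GGG (Gly): third position 4-fold.
Codon 3 UUG (Leu): third position 2-fold.
Codon 4 CGG (Arg): third position 4-fold.
Codon 5 UUC (Phe): third position 2-fold.
Codon 6 AUC (Ile): third position 3-fold.
Four-fold degenerate third positions: 2.

2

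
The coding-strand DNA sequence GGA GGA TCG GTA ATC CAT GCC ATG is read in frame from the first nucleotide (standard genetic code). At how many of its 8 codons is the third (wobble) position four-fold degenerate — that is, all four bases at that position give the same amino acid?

5

Codon 1 GGA (Gly): third position 4-fold.
Codon 2 GGA (Gly): third position 4-fold.
Codon 3 TCG (Ser): third position 4-fold.
Codon 4 GTA (Val): third position 4-fold.
Codon 5 ATC (Ile): third position 3-fold.
Codon 6 CAT (His): third position 2-fold.
Codon 7 GCC (Ala): third position 4-fold.
Codon 8 ATG (Met): third position 1-fold.
Four-fold degenerate third positions: 5.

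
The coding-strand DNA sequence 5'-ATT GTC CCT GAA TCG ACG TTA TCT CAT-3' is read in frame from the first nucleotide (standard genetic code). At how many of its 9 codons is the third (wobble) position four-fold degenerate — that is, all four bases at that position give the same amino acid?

5

Codon 1 ATT (Ile): third position 3-fold.
Codon 2 GTC (Val): third position 4-fold.
Codon 3 CCT (Pro): third position 4-fold.
Codon 4 GAA (Glu): third position 2-fold.
Codon 5 TCG (Ser): third position 4-fold.
Codon 6 ACG (Thr): third position 4-fold.
Codon 7 TTA (Leu): third position 2-fold.
Codon 8 TCT (Ser): third position 4-fold.
Codon 9 CAT (His): third position 2-fold.
Four-fold degenerate third positions: 5.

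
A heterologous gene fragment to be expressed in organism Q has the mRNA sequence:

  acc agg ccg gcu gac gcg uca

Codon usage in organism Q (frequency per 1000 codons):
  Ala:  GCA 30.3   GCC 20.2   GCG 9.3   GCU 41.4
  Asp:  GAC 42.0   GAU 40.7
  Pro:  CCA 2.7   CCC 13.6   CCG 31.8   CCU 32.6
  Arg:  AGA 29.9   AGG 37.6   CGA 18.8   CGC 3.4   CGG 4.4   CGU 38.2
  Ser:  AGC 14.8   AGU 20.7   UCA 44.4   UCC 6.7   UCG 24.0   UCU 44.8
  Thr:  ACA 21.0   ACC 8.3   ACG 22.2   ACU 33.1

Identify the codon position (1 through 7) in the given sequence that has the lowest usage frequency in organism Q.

Codon 1 ACC (Thr): 8.3 per 1000.
Codon 2 AGG (Arg): 37.6 per 1000.
Codon 3 CCG (Pro): 31.8 per 1000.
Codon 4 GCU (Ala): 41.4 per 1000.
Codon 5 GAC (Asp): 42.0 per 1000.
Codon 6 GCG (Ala): 9.3 per 1000.
Codon 7 UCA (Ser): 44.4 per 1000.
Lowest frequency is 8.3 at codon 1.

1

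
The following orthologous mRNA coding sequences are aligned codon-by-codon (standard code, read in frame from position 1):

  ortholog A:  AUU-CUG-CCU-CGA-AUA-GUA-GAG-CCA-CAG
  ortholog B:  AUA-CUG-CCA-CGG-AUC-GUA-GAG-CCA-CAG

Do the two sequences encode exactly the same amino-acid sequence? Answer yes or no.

yes

Codon 1: AUU Ile / AUA Ile — synonymous.
Codon 2: CUG Leu / CUG Leu — identical.
Codon 3: CCU Pro / CCA Pro — synonymous.
Codon 4: CGA Arg / CGG Arg — synonymous.
Codon 5: AUA Ile / AUC Ile — synonymous.
Codon 6: GUA Val / GUA Val — identical.
Codon 7: GAG Glu / GAG Glu — identical.
Codon 8: CCA Pro / CCA Pro — identical.
Codon 9: CAG Gln / CAG Gln — identical.
Nonsynonymous differences: 0 → same protein.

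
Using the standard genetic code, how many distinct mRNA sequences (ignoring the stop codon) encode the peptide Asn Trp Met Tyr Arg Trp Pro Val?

Asn: 2 codons.
Trp: 1 codon.
Met: 1 codon.
Tyr: 2 codons.
Arg: 6 codons.
Trp: 1 codon.
Pro: 4 codons.
Val: 4 codons.
2 × 1 × 1 × 2 × 6 × 1 × 4 × 4 = 384.

384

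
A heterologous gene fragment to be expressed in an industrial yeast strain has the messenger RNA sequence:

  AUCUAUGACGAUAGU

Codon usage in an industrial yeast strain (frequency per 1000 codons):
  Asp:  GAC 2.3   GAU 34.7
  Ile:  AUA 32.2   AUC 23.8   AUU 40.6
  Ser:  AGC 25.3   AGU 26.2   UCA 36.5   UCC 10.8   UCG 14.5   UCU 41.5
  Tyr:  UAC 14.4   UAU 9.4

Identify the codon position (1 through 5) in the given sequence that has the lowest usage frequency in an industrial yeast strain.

3

Codon 1 AUC (Ile): 23.8 per 1000.
Codon 2 UAU (Tyr): 9.4 per 1000.
Codon 3 GAC (Asp): 2.3 per 1000.
Codon 4 GAU (Asp): 34.7 per 1000.
Codon 5 AGU (Ser): 26.2 per 1000.
Lowest frequency is 2.3 at codon 3.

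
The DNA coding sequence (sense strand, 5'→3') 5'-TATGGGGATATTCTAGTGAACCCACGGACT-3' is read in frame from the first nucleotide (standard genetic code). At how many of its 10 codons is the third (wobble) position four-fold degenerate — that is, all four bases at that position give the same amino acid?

Codon 1 TAT (Tyr): third position 2-fold.
Codon 2 GGG (Gly): third position 4-fold.
Codon 3 GAT (Asp): third position 2-fold.
Codon 4 ATT (Ile): third position 3-fold.
Codon 5 CTA (Leu): third position 4-fold.
Codon 6 GTG (Val): third position 4-fold.
Codon 7 AAC (Asn): third position 2-fold.
Codon 8 CCA (Pro): third position 4-fold.
Codon 9 CGG (Arg): third position 4-fold.
Codon 10 ACT (Thr): third position 4-fold.
Four-fold degenerate third positions: 6.

6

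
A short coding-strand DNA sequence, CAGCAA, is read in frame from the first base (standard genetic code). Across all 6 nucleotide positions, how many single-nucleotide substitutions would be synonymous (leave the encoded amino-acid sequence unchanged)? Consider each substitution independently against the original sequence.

Codon 1 (CAG, Gln): 1 synonymous substitution.
Codon 2 (CAA, Gln): 1 synonymous substitution.
Total: 1 + 1 = 2.

2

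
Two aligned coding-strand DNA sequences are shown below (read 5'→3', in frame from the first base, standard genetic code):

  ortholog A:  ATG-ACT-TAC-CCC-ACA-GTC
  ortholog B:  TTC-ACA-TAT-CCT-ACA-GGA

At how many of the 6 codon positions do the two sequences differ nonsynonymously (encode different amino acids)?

Codon 1: ATG Met / TTC Phe — nonsynonymous.
Codon 2: ACT Thr / ACA Thr — synonymous.
Codon 3: TAC Tyr / TAT Tyr — synonymous.
Codon 4: CCC Pro / CCT Pro — synonymous.
Codon 5: ACA Thr / ACA Thr — identical.
Codon 6: GTC Val / GGA Gly — nonsynonymous.
Nonsynonymous differences: 2.

2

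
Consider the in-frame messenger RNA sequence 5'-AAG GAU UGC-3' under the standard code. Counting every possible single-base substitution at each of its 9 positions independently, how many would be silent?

Codon 1 (AAG, Lys): 1 synonymous substitution.
Codon 2 (GAU, Asp): 1 synonymous substitution.
Codon 3 (UGC, Cys): 1 synonymous substitution.
Total: 1 + 1 + 1 = 3.

3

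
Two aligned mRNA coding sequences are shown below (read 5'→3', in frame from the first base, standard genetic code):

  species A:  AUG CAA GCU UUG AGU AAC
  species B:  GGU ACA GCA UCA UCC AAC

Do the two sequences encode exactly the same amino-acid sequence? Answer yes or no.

Codon 1: AUG Met / GGU Gly — nonsynonymous.
Codon 2: CAA Gln / ACA Thr — nonsynonymous.
Codon 3: GCU Ala / GCA Ala — synonymous.
Codon 4: UUG Leu / UCA Ser — nonsynonymous.
Codon 5: AGU Ser / UCC Ser — synonymous.
Codon 6: AAC Asn / AAC Asn — identical.
Nonsynonymous differences: 3 → different protein.

no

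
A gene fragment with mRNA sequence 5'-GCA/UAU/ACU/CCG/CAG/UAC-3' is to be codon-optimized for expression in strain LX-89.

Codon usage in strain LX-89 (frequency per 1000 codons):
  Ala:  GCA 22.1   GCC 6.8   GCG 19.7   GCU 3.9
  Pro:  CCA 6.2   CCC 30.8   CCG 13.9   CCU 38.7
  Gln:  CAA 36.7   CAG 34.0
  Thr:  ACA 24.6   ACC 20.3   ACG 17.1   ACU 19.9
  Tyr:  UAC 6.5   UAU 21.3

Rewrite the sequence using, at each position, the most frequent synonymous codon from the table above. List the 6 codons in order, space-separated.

Codon 1 (Ala): best is GCA at 22.1.
Codon 2 (Tyr): best is UAU at 21.3.
Codon 3 (Thr): best is ACA at 24.6.
Codon 4 (Pro): best is CCU at 38.7.
Codon 5 (Gln): best is CAA at 36.7.
Codon 6 (Tyr): best is UAU at 21.3.

GCA UAU ACA CCU CAA UAU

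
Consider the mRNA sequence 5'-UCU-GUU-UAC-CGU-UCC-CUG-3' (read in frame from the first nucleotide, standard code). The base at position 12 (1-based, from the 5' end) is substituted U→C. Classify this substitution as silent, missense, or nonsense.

silent

Position 12 falls in codon 4: CGU → Arg.
After the substitution the codon is CGC → Arg.
Both encode Arg, so the change is synonymous.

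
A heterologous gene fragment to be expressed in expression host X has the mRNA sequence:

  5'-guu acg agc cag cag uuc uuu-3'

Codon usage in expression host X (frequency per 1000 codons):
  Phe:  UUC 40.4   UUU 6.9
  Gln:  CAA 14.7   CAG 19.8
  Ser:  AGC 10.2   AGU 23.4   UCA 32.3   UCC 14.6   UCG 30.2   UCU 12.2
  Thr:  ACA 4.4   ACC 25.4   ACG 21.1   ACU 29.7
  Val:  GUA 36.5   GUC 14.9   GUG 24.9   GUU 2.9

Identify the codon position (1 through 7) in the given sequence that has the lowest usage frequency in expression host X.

Codon 1 GUU (Val): 2.9 per 1000.
Codon 2 ACG (Thr): 21.1 per 1000.
Codon 3 AGC (Ser): 10.2 per 1000.
Codon 4 CAG (Gln): 19.8 per 1000.
Codon 5 CAG (Gln): 19.8 per 1000.
Codon 6 UUC (Phe): 40.4 per 1000.
Codon 7 UUU (Phe): 6.9 per 1000.
Lowest frequency is 2.9 at codon 1.

1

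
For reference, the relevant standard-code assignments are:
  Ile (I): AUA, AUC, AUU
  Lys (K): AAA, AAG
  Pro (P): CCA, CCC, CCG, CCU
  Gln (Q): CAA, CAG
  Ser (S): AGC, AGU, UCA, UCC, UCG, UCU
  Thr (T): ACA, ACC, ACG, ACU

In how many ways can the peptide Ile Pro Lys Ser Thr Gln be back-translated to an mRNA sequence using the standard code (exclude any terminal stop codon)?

1152

Ile: 3 codons.
Pro: 4 codons.
Lys: 2 codons.
Ser: 6 codons.
Thr: 4 codons.
Gln: 2 codons.
3 × 4 × 2 × 6 × 4 × 2 = 1152.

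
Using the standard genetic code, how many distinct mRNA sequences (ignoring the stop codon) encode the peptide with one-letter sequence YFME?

Tyr: 2 codons.
Phe: 2 codons.
Met: 1 codon.
Glu: 2 codons.
2 × 2 × 1 × 2 = 8.

8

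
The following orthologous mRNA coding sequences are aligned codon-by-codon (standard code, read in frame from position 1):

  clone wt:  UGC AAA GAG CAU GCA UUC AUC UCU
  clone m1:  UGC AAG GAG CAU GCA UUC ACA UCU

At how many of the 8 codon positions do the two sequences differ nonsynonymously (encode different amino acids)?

Codon 1: UGC Cys / UGC Cys — identical.
Codon 2: AAA Lys / AAG Lys — synonymous.
Codon 3: GAG Glu / GAG Glu — identical.
Codon 4: CAU His / CAU His — identical.
Codon 5: GCA Ala / GCA Ala — identical.
Codon 6: UUC Phe / UUC Phe — identical.
Codon 7: AUC Ile / ACA Thr — nonsynonymous.
Codon 8: UCU Ser / UCU Ser — identical.
Nonsynonymous differences: 1.

1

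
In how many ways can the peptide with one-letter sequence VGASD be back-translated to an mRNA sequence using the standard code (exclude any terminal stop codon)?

Val: 4 codons.
Gly: 4 codons.
Ala: 4 codons.
Ser: 6 codons.
Asp: 2 codons.
4 × 4 × 4 × 6 × 2 = 768.

768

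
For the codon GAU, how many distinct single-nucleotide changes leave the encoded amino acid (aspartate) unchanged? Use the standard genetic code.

Position 1: none → 0 synonymous.
Position 2: none → 0 synonymous.
Position 3: GAC → 1 synonymous.
Total: 0 + 0 + 1 = 1.

1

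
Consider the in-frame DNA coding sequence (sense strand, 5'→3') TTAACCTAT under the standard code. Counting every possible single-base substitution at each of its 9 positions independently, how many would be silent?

Codon 1 (TTA, Leu): 2 synonymous substitutions.
Codon 2 (ACC, Thr): 3 synonymous substitutions.
Codon 3 (TAT, Tyr): 1 synonymous substitution.
Total: 2 + 3 + 1 = 6.

6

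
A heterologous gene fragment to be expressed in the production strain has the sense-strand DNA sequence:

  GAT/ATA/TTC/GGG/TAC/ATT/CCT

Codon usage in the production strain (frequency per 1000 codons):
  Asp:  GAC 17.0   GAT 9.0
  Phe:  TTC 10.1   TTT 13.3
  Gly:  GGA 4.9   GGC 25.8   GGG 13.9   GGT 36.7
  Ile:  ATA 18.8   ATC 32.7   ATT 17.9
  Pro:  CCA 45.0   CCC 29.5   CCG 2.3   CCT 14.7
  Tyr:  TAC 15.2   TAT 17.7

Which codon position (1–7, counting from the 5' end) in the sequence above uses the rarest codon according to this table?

Codon 1 GAT (Asp): 9.0 per 1000.
Codon 2 ATA (Ile): 18.8 per 1000.
Codon 3 TTC (Phe): 10.1 per 1000.
Codon 4 GGG (Gly): 13.9 per 1000.
Codon 5 TAC (Tyr): 15.2 per 1000.
Codon 6 ATT (Ile): 17.9 per 1000.
Codon 7 CCT (Pro): 14.7 per 1000.
Lowest frequency is 9.0 at codon 1.

1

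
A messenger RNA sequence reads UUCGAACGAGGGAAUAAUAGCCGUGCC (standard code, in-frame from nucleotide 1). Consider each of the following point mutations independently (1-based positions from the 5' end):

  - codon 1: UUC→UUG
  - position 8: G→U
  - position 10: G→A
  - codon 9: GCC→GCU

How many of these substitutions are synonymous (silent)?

1

Codon 1: UUC (Phe) → UUG (Leu) — missense.
Codon 3: CGA (Arg) → CUA (Leu) — missense.
Codon 4: GGG (Gly) → AGG (Arg) — missense.
Codon 9: GCC (Ala) → GCU (Ala) — synonymous.
Synonymous: 1 of 4.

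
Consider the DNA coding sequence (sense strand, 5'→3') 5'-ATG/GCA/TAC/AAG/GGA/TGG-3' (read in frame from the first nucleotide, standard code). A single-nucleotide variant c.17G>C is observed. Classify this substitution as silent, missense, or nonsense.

missense

Position 17 falls in codon 6: TGG → Trp.
After the substitution the codon is TCG → Ser.
Trp ≠ Ser, so this is a missense mutation.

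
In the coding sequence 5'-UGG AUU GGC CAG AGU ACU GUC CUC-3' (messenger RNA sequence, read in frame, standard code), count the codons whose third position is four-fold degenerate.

4

Codon 1 UGG (Trp): third position 1-fold.
Codon 2 AUU (Ile): third position 3-fold.
Codon 3 GGC (Gly): third position 4-fold.
Codon 4 CAG (Gln): third position 2-fold.
Codon 5 AGU (Ser): third position 2-fold.
Codon 6 ACU (Thr): third position 4-fold.
Codon 7 GUC (Val): third position 4-fold.
Codon 8 CUC (Leu): third position 4-fold.
Four-fold degenerate third positions: 4.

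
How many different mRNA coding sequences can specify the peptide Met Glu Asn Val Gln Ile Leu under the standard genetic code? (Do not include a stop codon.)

Met: 1 codon.
Glu: 2 codons.
Asn: 2 codons.
Val: 4 codons.
Gln: 2 codons.
Ile: 3 codons.
Leu: 6 codons.
1 × 2 × 2 × 4 × 2 × 3 × 6 = 576.

576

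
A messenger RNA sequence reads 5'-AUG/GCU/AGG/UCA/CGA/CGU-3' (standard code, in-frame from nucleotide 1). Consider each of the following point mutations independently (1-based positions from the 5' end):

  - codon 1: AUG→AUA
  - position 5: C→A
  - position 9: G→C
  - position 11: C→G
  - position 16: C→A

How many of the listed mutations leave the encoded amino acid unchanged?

0

Codon 1: AUG (Met) → AUA (Ile) — missense.
Codon 2: GCU (Ala) → GAU (Asp) — missense.
Codon 3: AGG (Arg) → AGC (Ser) — missense.
Codon 4: UCA (Ser) → UGA (Stop) — nonsense.
Codon 6: CGU (Arg) → AGU (Ser) — missense.
Synonymous: 0 of 5.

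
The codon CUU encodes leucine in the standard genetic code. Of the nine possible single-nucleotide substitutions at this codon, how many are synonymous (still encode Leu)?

3

Position 1: none → 0 synonymous.
Position 2: none → 0 synonymous.
Position 3: CUC, CUA, CUG → 3 synonymous.
Total: 0 + 0 + 3 = 3.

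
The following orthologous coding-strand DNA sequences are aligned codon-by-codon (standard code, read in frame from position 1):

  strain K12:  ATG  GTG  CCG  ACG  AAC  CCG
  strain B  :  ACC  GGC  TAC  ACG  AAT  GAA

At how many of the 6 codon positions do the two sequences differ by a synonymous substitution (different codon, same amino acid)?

Codon 1: ATG Met / ACC Thr — nonsynonymous.
Codon 2: GTG Val / GGC Gly — nonsynonymous.
Codon 3: CCG Pro / TAC Tyr — nonsynonymous.
Codon 4: ACG Thr / ACG Thr — identical.
Codon 5: AAC Asn / AAT Asn — synonymous.
Codon 6: CCG Pro / GAA Glu — nonsynonymous.
Synonymous differences: 1.

1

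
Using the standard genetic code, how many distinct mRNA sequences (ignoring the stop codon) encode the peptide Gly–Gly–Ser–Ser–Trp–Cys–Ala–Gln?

Gly: 4 codons.
Gly: 4 codons.
Ser: 6 codons.
Ser: 6 codons.
Trp: 1 codon.
Cys: 2 codons.
Ala: 4 codons.
Gln: 2 codons.
4 × 4 × 6 × 6 × 1 × 2 × 4 × 2 = 9216.

9216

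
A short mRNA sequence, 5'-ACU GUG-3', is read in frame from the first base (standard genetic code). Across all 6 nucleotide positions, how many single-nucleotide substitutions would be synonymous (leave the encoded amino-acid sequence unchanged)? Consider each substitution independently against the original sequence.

6

Codon 1 (ACU, Thr): 3 synonymous substitutions.
Codon 2 (GUG, Val): 3 synonymous substitutions.
Total: 3 + 3 = 6.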